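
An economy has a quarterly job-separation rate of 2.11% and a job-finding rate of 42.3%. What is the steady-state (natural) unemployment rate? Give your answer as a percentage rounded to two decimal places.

Steady-state unemployment rate ≈ 4.75%.

At steady state the flows balance: s·E = f·U, so U/(E+U) = s/(s+f).
u* = 2.11 / (2.11 + 42.3) = 2.11 / 44.41 = 4.75%.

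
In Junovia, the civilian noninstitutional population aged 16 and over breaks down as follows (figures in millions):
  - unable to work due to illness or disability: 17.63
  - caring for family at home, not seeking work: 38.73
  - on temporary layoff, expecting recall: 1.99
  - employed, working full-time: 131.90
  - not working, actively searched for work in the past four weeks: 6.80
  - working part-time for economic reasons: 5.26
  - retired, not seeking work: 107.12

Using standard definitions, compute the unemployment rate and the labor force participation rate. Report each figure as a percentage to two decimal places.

Unemployment rate ≈ 6.02%; labor force participation rate ≈ 47.17%.

Employed = 131.90 + 5.26 = 137.16 million (anyone who worked, including part-time for economic reasons, counts as employed).
Unemployed = 1.99 + 6.80 = 8.79 million (jobless and actively searching, or on temporary layoff).
Labor force = 137.16 + 8.79 = 145.95 million.
Not in labor force = 17.63 + 38.73 + 107.12 = 163.48 million (those not working and not actively searching are outside the labor force).
Civilian working-age population = 145.95 + 163.48 = 309.43 million.
Unemployment rate = 8.79 / 145.95 = 6.02%.
Labor force participation rate = 145.95 / 309.43 = 47.17%.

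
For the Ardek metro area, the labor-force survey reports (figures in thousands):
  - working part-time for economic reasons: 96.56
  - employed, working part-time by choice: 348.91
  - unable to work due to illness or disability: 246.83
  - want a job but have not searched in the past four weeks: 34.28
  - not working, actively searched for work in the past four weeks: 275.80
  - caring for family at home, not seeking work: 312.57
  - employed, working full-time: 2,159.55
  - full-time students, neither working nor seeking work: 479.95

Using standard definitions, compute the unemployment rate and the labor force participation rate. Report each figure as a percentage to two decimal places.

Unemployment rate ≈ 9.57%; labor force participation rate ≈ 72.85%.

Employed = 96.56 + 348.91 + 2,159.55 = 2,605.02 thousand (anyone who worked, including part-time for economic reasons, counts as employed).
Unemployed = 275.80 thousand.
Labor force = 2,605.02 + 275.80 = 2,880.82 thousand.
Not in labor force = 246.83 + 34.28 + 312.57 + 479.95 = 1,073.63 thousand (those not working and not actively searching are outside the labor force — including those who want a job but have given up searching).
Civilian working-age population = 2,880.82 + 1,073.63 = 3,954.45 thousand.
Unemployment rate = 275.80 / 2,880.82 = 9.57%.
Labor force participation rate = 2,880.82 / 3,954.45 = 72.85%.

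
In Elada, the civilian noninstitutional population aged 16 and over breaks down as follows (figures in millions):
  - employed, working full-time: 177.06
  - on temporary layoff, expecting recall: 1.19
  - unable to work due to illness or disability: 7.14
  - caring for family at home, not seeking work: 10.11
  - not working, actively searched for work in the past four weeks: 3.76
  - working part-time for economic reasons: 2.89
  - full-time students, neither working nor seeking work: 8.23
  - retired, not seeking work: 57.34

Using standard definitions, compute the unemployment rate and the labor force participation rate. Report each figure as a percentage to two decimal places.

Employed = 177.06 + 2.89 = 179.95 million (anyone who worked, including part-time for economic reasons, counts as employed).
Unemployed = 1.19 + 3.76 = 4.95 million (jobless and actively searching, or on temporary layoff).
Labor force = 179.95 + 4.95 = 184.90 million.
Not in labor force = 7.14 + 10.11 + 8.23 + 57.34 = 82.82 million (those not working and not actively searching are outside the labor force).
Civilian working-age population = 184.90 + 82.82 = 267.72 million.
Unemployment rate = 4.95 / 184.90 = 2.68%.
Labor force participation rate = 184.90 / 267.72 = 69.06%.

Unemployment rate ≈ 2.68%; labor force participation rate ≈ 69.06%.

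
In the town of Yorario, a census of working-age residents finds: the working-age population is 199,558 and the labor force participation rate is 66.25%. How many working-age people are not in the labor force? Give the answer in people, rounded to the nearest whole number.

Share not in the labor force = 1 − 0.6625 = 0.3375.
Not in labor force = 0.3375 × 199,558 ≈ 67,351.

About 67,351 are not in the labor force.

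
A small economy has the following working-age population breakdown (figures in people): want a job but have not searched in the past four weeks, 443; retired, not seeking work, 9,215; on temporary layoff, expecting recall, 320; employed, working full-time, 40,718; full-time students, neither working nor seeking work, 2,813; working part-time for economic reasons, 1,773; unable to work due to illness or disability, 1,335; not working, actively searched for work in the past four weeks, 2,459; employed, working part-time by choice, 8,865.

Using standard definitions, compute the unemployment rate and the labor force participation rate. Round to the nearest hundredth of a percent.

Employed = 40,718 + 1,773 + 8,865 = 51,356 (anyone who worked, including part-time for economic reasons, counts as employed).
Unemployed = 320 + 2,459 = 2,779 (jobless and actively searching, or on temporary layoff).
Labor force = 51,356 + 2,779 = 54,135.
Not in labor force = 443 + 9,215 + 2,813 + 1,335 = 13,806 (those not working and not actively searching are outside the labor force — including those who want a job but have given up searching).
Civilian working-age population = 54,135 + 13,806 = 67,941.
Unemployment rate = 2,779 / 54,135 = 5.13%.
Labor force participation rate = 54,135 / 67,941 = 79.68%.

Unemployment rate ≈ 5.13%; labor force participation rate ≈ 79.68%.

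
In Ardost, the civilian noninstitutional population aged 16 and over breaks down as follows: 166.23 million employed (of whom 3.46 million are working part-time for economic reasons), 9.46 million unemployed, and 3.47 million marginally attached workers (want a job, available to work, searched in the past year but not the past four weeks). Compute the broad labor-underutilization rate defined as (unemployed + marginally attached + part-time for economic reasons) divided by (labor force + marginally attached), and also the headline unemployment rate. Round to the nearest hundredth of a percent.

Broad underutilization rate ≈ 9.15%; headline unemployment rate ≈ 5.38%.

Labor force = 166.23 + 9.46 = 175.69 million.
Numerator = 9.46 + 3.47 + 3.46 = 16.39 million.
Denominator = 175.69 + 3.47 = 179.16 million.
Broad rate = 16.39 / 179.16 = 9.15%.
Headline unemployment rate = 9.46 / 175.69 = 5.38%.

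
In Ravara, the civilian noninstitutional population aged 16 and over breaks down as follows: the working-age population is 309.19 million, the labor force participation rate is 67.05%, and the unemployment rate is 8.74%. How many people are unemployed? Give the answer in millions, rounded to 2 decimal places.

About 18.12 million are unemployed.

Labor force = 0.6705 × 309.19 = 207.31 million.
Unemployed = 0.0874 × 207.31 ≈ 18.12 million.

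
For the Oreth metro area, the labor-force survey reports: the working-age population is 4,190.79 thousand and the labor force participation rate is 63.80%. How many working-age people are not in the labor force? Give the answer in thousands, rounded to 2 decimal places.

About 1,517.07 thousand are not in the labor force.

Share not in the labor force = 1 − 0.6380 = 0.3620.
Not in labor force = 0.3620 × 4,190.79 ≈ 1,517.07 thousand.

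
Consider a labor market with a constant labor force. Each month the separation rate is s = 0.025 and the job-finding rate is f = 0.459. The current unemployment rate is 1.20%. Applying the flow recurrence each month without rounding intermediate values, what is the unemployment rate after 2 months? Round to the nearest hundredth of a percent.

Unemployment rate after two months ≈ 4.11%.

With a fixed labor force, u_{t+1} = u_t + s·(1−u_t) − f·u_t = u_t·(1−s−f) + s.
Here 1−s−f = 0.516 and s = 0.025.
u_1 = 0.012000 × 0.516 + 0.025 = 0.031192.
u_2 = 0.031192 × 0.516 + 0.025 = 0.041095.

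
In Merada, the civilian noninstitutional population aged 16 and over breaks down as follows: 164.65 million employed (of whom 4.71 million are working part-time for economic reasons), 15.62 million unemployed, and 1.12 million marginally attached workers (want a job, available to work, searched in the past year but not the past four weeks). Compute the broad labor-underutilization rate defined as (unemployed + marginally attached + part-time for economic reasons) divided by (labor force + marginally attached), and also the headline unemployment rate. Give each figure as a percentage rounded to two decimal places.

Broad underutilization rate ≈ 11.83%; headline unemployment rate ≈ 8.66%.

Labor force = 164.65 + 15.62 = 180.27 million.
Numerator = 15.62 + 1.12 + 4.71 = 21.45 million.
Denominator = 180.27 + 1.12 = 181.39 million.
Broad rate = 21.45 / 181.39 = 11.83%.
Headline unemployment rate = 15.62 / 180.27 = 8.66%.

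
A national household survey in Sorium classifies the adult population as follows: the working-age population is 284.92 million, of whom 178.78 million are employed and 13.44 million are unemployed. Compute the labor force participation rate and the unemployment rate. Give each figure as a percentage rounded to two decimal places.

Labor force participation rate ≈ 67.46%; unemployment rate ≈ 6.99%.

Labor force = employed + unemployed = 178.78 + 13.44 = 192.22 million.
Unemployment rate = 13.44 / 192.22 = 6.99%.
Labor force participation rate = 192.22 / 284.92 = 67.46%.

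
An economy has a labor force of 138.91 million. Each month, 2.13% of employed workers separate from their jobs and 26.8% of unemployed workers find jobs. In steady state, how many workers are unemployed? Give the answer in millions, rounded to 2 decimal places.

About 10.23 million are unemployed in steady state.

Steady-state unemployment rate u* = s/(s+f) = 2.13/(2.13+26.8) = 0.073626.
Unemployed = u* × labor force = 0.073626 × 138.91 ≈ 10.23 million.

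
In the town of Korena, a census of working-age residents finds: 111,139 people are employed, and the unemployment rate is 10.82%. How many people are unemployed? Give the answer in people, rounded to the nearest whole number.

About 13,484 are unemployed.

Let U be the number unemployed. The labor force is E + U, and U/(E+U) = 0.1082.
So U = 0.1082 × 111,139 / (1 − 0.1082) = 12025.24 / 0.8918 ≈ 13,484.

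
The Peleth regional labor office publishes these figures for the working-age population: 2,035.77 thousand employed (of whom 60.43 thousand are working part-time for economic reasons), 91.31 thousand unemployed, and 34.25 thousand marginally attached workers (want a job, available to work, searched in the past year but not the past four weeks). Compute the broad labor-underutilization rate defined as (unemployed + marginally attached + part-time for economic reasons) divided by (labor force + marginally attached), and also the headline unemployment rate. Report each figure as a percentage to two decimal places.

Broad underutilization rate ≈ 8.61%; headline unemployment rate ≈ 4.29%.

Labor force = 2,035.77 + 91.31 = 2,127.08 thousand.
Numerator = 91.31 + 34.25 + 60.43 = 185.99 thousand.
Denominator = 2,127.08 + 34.25 = 2,161.33 thousand.
Broad rate = 185.99 / 2,161.33 = 8.61%.
Headline unemployment rate = 91.31 / 2,127.08 = 4.29%.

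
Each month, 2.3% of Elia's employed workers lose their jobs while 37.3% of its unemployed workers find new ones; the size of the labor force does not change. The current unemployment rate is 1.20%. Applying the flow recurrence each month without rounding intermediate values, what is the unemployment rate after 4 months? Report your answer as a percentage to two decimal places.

Unemployment rate after four months ≈ 5.19%.

With a fixed labor force, u_{t+1} = u_t + s·(1−u_t) − f·u_t = u_t·(1−s−f) + s.
Here 1−s−f = 0.604 and s = 0.023.
u_1 = 0.012000 × 0.604 + 0.023 = 0.030248.
u_2 = 0.030248 × 0.604 + 0.023 = 0.041270.
u_3 = 0.041270 × 0.604 + 0.023 = 0.047927.
u_4 = 0.047927 × 0.604 + 0.023 = 0.051948.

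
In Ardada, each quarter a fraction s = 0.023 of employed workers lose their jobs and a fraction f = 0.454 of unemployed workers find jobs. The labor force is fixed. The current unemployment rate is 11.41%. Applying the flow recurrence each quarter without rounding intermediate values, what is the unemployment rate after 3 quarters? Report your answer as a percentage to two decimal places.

Unemployment rate after three quarters ≈ 5.76%.

With a fixed labor force, u_{t+1} = u_t + s·(1−u_t) − f·u_t = u_t·(1−s−f) + s.
Here 1−s−f = 0.523 and s = 0.023.
u_1 = 0.114100 × 0.523 + 0.023 = 0.082674.
u_2 = 0.082674 × 0.523 + 0.023 = 0.066239.
u_3 = 0.066239 × 0.523 + 0.023 = 0.057643.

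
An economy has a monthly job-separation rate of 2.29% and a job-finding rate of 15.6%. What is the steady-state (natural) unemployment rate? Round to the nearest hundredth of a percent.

At steady state the flows balance: s·E = f·U, so U/(E+U) = s/(s+f).
u* = 2.29 / (2.29 + 15.6) = 2.29 / 17.89 = 12.80%.

Steady-state unemployment rate ≈ 12.80%.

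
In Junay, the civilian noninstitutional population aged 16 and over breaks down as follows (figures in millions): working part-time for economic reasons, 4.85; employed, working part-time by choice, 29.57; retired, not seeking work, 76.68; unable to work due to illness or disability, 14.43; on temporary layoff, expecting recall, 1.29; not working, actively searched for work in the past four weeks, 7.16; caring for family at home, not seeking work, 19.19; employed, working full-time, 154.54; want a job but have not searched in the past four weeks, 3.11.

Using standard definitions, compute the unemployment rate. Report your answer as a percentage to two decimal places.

Unemployment rate ≈ 4.28%.

Employed = 4.85 + 29.57 + 154.54 = 188.96 million (anyone who worked, including part-time for economic reasons, counts as employed).
Unemployed = 1.29 + 7.16 = 8.45 million (jobless and actively searching, or on temporary layoff).
Labor force = 188.96 + 8.45 = 197.41 million.
Unemployment rate = 8.45 / 197.41 = 4.28%.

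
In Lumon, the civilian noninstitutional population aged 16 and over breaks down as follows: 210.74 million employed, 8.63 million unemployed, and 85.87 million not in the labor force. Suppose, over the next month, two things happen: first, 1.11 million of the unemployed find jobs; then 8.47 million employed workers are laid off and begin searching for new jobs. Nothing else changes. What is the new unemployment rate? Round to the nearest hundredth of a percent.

Initially, labor force = 210.74 + 8.63 = 219.37 million, so u = 8.63/219.37 = 3.93%.
After the first change, unemployed falls and employed rises by 1.11; labor force unchanged → E = 211.85, U = 7.52, labor force = 219.37 million.
After the second change, employed falls and unemployed rises by 8.47; labor force unchanged → E = 203.38, U = 15.99, labor force = 219.37 million.
New unemployment rate = 15.99 / 219.37 = 7.29%.

New unemployment rate ≈ 7.29%.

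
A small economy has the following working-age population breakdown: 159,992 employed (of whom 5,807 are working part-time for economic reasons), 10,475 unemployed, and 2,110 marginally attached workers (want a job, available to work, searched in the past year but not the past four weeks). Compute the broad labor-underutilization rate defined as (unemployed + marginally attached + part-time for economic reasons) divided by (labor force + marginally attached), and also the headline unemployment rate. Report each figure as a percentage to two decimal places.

Broad underutilization rate ≈ 10.66%; headline unemployment rate ≈ 6.14%.

Labor force = 159,992 + 10,475 = 170,467.
Numerator = 10,475 + 2,110 + 5,807 = 18,392.
Denominator = 170,467 + 2,110 = 172,577.
Broad rate = 18,392 / 172,577 = 10.66%.
Headline unemployment rate = 10,475 / 170,467 = 6.14%.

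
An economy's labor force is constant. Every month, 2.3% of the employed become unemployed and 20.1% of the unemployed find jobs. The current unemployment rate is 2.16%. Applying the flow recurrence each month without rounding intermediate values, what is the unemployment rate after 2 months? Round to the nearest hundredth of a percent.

Unemployment rate after two months ≈ 5.39%.

With a fixed labor force, u_{t+1} = u_t + s·(1−u_t) − f·u_t = u_t·(1−s−f) + s.
Here 1−s−f = 0.776 and s = 0.023.
u_1 = 0.021600 × 0.776 + 0.023 = 0.039762.
u_2 = 0.039762 × 0.776 + 0.023 = 0.053855.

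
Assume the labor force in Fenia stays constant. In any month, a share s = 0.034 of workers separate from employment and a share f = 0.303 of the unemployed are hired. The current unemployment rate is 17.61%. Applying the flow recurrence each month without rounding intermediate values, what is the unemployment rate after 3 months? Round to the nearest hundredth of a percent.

Unemployment rate after three months ≈ 12.28%.

With a fixed labor force, u_{t+1} = u_t + s·(1−u_t) − f·u_t = u_t·(1−s−f) + s.
Here 1−s−f = 0.663 and s = 0.034.
u_1 = 0.176100 × 0.663 + 0.034 = 0.150754.
u_2 = 0.150754 × 0.663 + 0.034 = 0.133950.
u_3 = 0.133950 × 0.663 + 0.034 = 0.122809.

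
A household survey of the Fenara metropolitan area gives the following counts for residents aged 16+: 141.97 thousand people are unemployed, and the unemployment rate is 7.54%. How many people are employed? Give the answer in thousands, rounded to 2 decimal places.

Labor force = U / u = 141.97 / 0.0754 ≈ 1,882.89 thousand.
Employed = labor force − unemployed = 1,882.89 − 141.97 = 1,740.92 thousand.

About 1,740.92 thousand are employed.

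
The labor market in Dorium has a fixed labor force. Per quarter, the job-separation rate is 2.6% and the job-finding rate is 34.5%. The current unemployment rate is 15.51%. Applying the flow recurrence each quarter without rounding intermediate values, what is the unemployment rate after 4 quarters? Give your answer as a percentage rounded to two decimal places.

Unemployment rate after four quarters ≈ 8.34%.

With a fixed labor force, u_{t+1} = u_t + s·(1−u_t) − f·u_t = u_t·(1−s−f) + s.
Here 1−s−f = 0.629 and s = 0.026.
u_1 = 0.155100 × 0.629 + 0.026 = 0.123558.
u_2 = 0.123558 × 0.629 + 0.026 = 0.103718.
u_3 = 0.103718 × 0.629 + 0.026 = 0.091239.
u_4 = 0.091239 × 0.629 + 0.026 = 0.083389.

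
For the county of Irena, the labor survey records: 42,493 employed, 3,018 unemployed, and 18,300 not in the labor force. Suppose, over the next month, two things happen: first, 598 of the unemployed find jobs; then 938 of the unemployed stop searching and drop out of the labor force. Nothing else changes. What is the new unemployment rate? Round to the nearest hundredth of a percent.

Initially, labor force = 42,493 + 3,018 = 45,511, so u = 3,018/45,511 = 6.63%.
After the first change, unemployed falls and employed rises by 598; labor force unchanged → E = 43,091, U = 2,420, labor force = 45,511.
After the second change, unemployed and labor force both fall by 938 → E = 43,091, U = 1,482, labor force = 44,573.
New unemployment rate = 1,482 / 44,573 = 3.32%.

New unemployment rate ≈ 3.32%.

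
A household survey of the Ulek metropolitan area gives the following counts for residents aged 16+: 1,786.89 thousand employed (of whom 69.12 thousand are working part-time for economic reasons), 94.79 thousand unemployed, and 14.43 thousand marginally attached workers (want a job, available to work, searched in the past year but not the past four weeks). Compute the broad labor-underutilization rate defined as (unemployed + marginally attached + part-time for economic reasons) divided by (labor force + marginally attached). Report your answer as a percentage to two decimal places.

Broad underutilization rate ≈ 9.41%.

Labor force = 1,786.89 + 94.79 = 1,881.68 thousand.
Numerator = 94.79 + 14.43 + 69.12 = 178.34 thousand.
Denominator = 1,881.68 + 14.43 = 1,896.11 thousand.
Broad rate = 178.34 / 1,896.11 = 9.41%.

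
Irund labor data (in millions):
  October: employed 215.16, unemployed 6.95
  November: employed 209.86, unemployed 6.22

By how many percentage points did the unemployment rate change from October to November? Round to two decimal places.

The unemployment rate changed by −0.25 percentage points.

October: labor force = 215.16 + 6.95 = 222.11; u = 6.95/222.11 = 3.13%.
November: labor force = 209.86 + 6.22 = 216.08; u = 6.22/216.08 = 2.88%.
Change = 2.88% − 3.13% = −0.25 pp.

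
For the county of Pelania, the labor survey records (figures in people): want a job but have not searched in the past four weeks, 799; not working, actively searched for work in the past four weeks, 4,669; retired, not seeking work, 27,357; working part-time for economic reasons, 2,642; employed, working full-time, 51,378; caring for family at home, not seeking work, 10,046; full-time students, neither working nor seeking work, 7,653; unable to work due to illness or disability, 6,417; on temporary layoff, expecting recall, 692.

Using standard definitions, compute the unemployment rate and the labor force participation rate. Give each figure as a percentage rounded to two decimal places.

Unemployment rate ≈ 9.03%; labor force participation rate ≈ 53.18%.

Employed = 2,642 + 51,378 = 54,020 (anyone who worked, including part-time for economic reasons, counts as employed).
Unemployed = 4,669 + 692 = 5,361 (jobless and actively searching, or on temporary layoff).
Labor force = 54,020 + 5,361 = 59,381.
Not in labor force = 799 + 27,357 + 10,046 + 7,653 + 6,417 = 52,272 (those not working and not actively searching are outside the labor force — including those who want a job but have given up searching).
Civilian working-age population = 59,381 + 52,272 = 111,653.
Unemployment rate = 5,361 / 59,381 = 9.03%.
Labor force participation rate = 59,381 / 111,653 = 53.18%.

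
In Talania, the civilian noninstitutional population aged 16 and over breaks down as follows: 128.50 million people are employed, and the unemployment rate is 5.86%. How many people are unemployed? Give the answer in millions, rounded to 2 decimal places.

Let U be the number unemployed. The labor force is E + U, and U/(E+U) = 0.0586.
So U = 0.0586 × 128.50 / (1 − 0.0586) = 7.5301 / 0.9414 ≈ 8.00 million.

About 8.00 million are unemployed.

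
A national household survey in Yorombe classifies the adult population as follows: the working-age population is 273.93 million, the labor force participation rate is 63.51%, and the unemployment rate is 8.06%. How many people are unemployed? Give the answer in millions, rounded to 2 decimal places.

About 14.02 million are unemployed.

Labor force = 0.6351 × 273.93 = 173.97 million.
Unemployed = 0.0806 × 173.97 ≈ 14.02 million.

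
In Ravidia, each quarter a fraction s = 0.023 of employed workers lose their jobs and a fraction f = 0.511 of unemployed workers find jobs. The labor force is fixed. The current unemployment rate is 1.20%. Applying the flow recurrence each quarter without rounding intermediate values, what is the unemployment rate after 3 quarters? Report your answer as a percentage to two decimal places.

Unemployment rate after three quarters ≈ 3.99%.

With a fixed labor force, u_{t+1} = u_t + s·(1−u_t) − f·u_t = u_t·(1−s−f) + s.
Here 1−s−f = 0.466 and s = 0.023.
u_1 = 0.012000 × 0.466 + 0.023 = 0.028592.
u_2 = 0.028592 × 0.466 + 0.023 = 0.036324.
u_3 = 0.036324 × 0.466 + 0.023 = 0.039927.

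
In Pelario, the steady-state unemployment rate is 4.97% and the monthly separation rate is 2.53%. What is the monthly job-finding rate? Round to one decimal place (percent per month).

From u* = s/(s+f): f = s·(1−u)/u.
f = 2.53 × (1 − 0.0497) / 0.0497 = 2.4043 / 0.0497 ≈ 48.4% per month.

Job-finding rate ≈ 48.4% per month.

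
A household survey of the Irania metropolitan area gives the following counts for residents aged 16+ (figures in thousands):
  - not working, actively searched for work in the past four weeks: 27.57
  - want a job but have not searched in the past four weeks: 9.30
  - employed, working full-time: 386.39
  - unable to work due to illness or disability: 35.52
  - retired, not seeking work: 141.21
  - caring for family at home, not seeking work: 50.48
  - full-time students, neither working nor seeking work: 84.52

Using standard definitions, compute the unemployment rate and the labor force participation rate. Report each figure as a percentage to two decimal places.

Employed = 386.39 thousand.
Unemployed = 27.57 thousand.
Labor force = 386.39 + 27.57 = 413.96 thousand.
Not in labor force = 9.30 + 35.52 + 141.21 + 50.48 + 84.52 = 321.03 thousand (those not working and not actively searching are outside the labor force — including those who want a job but have given up searching).
Civilian working-age population = 413.96 + 321.03 = 734.99 thousand.
Unemployment rate = 27.57 / 413.96 = 6.66%.
Labor force participation rate = 413.96 / 734.99 = 56.32%.

Unemployment rate ≈ 6.66%; labor force participation rate ≈ 56.32%.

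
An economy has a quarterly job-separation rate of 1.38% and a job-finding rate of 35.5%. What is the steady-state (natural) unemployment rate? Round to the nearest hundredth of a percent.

At steady state the flows balance: s·E = f·U, so U/(E+U) = s/(s+f).
u* = 1.38 / (1.38 + 35.5) = 1.38 / 36.88 = 3.74%.

Steady-state unemployment rate ≈ 3.74%.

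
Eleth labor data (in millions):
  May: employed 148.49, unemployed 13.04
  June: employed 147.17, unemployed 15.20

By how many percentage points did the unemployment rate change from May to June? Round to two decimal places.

May: labor force = 148.49 + 13.04 = 161.53; u = 13.04/161.53 = 8.07%.
June: labor force = 147.17 + 15.20 = 162.37; u = 15.20/162.37 = 9.36%.
Change = 9.36% − 8.07% = +1.29 pp.

The unemployment rate changed by +1.29 percentage points.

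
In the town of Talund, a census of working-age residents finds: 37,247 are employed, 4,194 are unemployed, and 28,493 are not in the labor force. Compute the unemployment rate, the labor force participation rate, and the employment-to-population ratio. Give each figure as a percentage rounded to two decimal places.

Unemployment rate ≈ 10.12%; labor force participation rate ≈ 59.26%; employment-population ratio ≈ 53.26%.

Labor force = employed + unemployed = 37,247 + 4,194 = 41,441.
Working-age population = 41,441 + 28,493 = 69,934.
Unemployment rate = 4,194 / 41,441 = 10.12%.
Labor force participation rate = 41,441 / 69,934 = 59.26%.
Employment-population ratio = 37,247 / 69,934 = 53.26%.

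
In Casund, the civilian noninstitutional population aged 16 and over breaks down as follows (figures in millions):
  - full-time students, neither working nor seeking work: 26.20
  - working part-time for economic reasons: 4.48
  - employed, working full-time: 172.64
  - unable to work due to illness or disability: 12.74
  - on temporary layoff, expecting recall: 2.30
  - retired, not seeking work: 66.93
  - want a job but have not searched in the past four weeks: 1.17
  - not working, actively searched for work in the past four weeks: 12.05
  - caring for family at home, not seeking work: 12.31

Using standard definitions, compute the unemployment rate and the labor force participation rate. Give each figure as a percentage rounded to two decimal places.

Unemployment rate ≈ 7.49%; labor force participation rate ≈ 61.60%.

Employed = 4.48 + 172.64 = 177.12 million (anyone who worked, including part-time for economic reasons, counts as employed).
Unemployed = 2.30 + 12.05 = 14.35 million (jobless and actively searching, or on temporary layoff).
Labor force = 177.12 + 14.35 = 191.47 million.
Not in labor force = 26.20 + 12.74 + 66.93 + 1.17 + 12.31 = 119.35 million (those not working and not actively searching are outside the labor force — including those who want a job but have given up searching).
Civilian working-age population = 191.47 + 119.35 = 310.82 million.
Unemployment rate = 14.35 / 191.47 = 7.49%.
Labor force participation rate = 191.47 / 310.82 = 61.60%.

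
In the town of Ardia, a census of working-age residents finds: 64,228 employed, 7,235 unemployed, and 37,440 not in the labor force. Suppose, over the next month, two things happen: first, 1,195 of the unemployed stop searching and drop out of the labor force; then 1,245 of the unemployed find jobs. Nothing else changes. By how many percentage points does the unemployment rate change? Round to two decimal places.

Initially, labor force = 64,228 + 7,235 = 71,463, so u = 7,235/71,463 = 10.12%.
After the first change, unemployed and labor force both fall by 1,195 → E = 64,228, U = 6,040, labor force = 70,268.
After the second change, unemployed falls and employed rises by 1,245; labor force unchanged → E = 65,473, U = 4,795, labor force = 70,268.
New unemployment rate = 4,795 / 70,268 = 6.82%.
Change = 6.82% − 10.12% = −3.30 percentage points.

The unemployment rate changes by −3.30 percentage points.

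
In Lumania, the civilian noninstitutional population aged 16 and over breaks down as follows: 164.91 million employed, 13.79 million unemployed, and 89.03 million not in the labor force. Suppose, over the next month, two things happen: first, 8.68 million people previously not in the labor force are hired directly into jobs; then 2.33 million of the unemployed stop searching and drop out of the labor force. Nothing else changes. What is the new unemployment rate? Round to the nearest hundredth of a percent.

Initially, labor force = 164.91 + 13.79 = 178.70 million, so u = 13.79/178.70 = 7.72%.
After the first change, employed and labor force both rise by 8.68; unemployed unchanged → E = 173.59, U = 13.79, labor force = 187.38 million.
After the second change, unemployed and labor force both fall by 2.33 → E = 173.59, U = 11.46, labor force = 185.05 million.
New unemployment rate = 11.46 / 185.05 = 6.19%.

New unemployment rate ≈ 6.19%.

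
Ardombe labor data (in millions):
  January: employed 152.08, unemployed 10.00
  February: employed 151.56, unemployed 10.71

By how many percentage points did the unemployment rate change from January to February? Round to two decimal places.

The unemployment rate changed by +0.43 percentage points.

January: labor force = 152.08 + 10.00 = 162.08; u = 10.00/162.08 = 6.17%.
February: labor force = 151.56 + 10.71 = 162.27; u = 10.71/162.27 = 6.60%.
Change = 6.60% − 6.17% = +0.43 pp.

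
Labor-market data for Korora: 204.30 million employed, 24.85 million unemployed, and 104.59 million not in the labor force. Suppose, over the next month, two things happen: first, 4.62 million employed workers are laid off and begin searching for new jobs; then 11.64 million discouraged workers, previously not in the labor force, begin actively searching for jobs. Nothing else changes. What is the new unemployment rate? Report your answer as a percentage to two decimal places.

Initially, labor force = 204.30 + 24.85 = 229.15 million, so u = 24.85/229.15 = 10.84%.
After the first change, employed falls and unemployed rises by 4.62; labor force unchanged → E = 199.68, U = 29.47, labor force = 229.15 million.
After the second change, unemployed and labor force both rise by 11.64 → E = 199.68, U = 41.11, labor force = 240.79 million.
New unemployment rate = 41.11 / 240.79 = 17.07%.

New unemployment rate ≈ 17.07%.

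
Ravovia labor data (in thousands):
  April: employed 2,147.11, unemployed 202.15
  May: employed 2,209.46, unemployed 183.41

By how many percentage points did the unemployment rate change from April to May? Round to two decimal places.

April: labor force = 2,147.11 + 202.15 = 2,349.26; u = 202.15/2,349.26 = 8.60%.
May: labor force = 2,209.46 + 183.41 = 2,392.87; u = 183.41/2,392.87 = 7.66%.
Change = 7.66% − 8.60% = −0.94 pp.

The unemployment rate changed by −0.94 percentage points.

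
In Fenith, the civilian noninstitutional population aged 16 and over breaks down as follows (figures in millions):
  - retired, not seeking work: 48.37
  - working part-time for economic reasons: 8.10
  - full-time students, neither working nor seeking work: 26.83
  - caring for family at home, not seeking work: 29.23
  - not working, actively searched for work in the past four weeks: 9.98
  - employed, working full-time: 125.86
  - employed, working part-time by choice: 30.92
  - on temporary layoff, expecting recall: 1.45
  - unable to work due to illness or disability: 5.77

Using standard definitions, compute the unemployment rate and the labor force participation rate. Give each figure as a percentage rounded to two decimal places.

Employed = 8.10 + 125.86 + 30.92 = 164.88 million (anyone who worked, including part-time for economic reasons, counts as employed).
Unemployed = 9.98 + 1.45 = 11.43 million (jobless and actively searching, or on temporary layoff).
Labor force = 164.88 + 11.43 = 176.31 million.
Not in labor force = 48.37 + 26.83 + 29.23 + 5.77 = 110.20 million (those not working and not actively searching are outside the labor force).
Civilian working-age population = 176.31 + 110.20 = 286.51 million.
Unemployment rate = 11.43 / 176.31 = 6.48%.
Labor force participation rate = 176.31 / 286.51 = 61.54%.

Unemployment rate ≈ 6.48%; labor force participation rate ≈ 61.54%.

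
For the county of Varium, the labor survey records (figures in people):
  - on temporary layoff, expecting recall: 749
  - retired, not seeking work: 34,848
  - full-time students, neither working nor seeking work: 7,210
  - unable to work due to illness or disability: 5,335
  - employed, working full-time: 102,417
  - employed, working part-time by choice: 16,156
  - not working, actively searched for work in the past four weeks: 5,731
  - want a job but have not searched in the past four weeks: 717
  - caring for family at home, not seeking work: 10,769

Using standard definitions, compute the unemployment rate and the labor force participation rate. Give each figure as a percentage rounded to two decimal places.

Unemployment rate ≈ 5.18%; labor force participation rate ≈ 67.99%.

Employed = 102,417 + 16,156 = 118,573.
Unemployed = 749 + 5,731 = 6,480 (jobless and actively searching, or on temporary layoff).
Labor force = 118,573 + 6,480 = 125,053.
Not in labor force = 34,848 + 7,210 + 5,335 + 717 + 10,769 = 58,879 (those not working and not actively searching are outside the labor force — including those who want a job but have given up searching).
Civilian working-age population = 125,053 + 58,879 = 183,932.
Unemployment rate = 6,480 / 125,053 = 5.18%.
Labor force participation rate = 125,053 / 183,932 = 67.99%.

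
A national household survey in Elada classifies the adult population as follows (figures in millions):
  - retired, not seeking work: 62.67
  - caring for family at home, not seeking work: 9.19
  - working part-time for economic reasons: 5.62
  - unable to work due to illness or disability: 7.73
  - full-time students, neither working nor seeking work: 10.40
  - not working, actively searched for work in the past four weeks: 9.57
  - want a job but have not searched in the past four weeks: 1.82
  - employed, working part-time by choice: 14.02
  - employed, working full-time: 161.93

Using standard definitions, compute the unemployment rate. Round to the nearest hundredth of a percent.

Employed = 5.62 + 14.02 + 161.93 = 181.57 million (anyone who worked, including part-time for economic reasons, counts as employed).
Unemployed = 9.57 million.
Labor force = 181.57 + 9.57 = 191.14 million.
Unemployment rate = 9.57 / 191.14 = 5.01%.

Unemployment rate ≈ 5.01%.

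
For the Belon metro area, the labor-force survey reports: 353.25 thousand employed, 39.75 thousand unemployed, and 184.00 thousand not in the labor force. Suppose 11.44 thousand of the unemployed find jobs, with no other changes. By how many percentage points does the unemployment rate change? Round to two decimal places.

The unemployment rate changes by −2.91 percentage points.

Initially, labor force = 353.25 + 39.75 = 393.00 thousand, so u = 39.75/393.00 = 10.11%.
After the change, unemployed falls and employed rises by 11.44; labor force unchanged → E = 364.69, U = 28.31, labor force = 393.00 thousand.
New unemployment rate = 28.31 / 393.00 = 7.20%.
Change = 7.20% − 10.11% = −2.91 percentage points.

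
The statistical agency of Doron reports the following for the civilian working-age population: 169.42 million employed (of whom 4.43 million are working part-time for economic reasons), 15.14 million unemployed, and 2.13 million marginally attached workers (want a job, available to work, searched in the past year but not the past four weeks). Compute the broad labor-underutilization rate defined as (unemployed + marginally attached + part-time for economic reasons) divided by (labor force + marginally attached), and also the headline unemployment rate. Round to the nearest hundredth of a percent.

Broad underutilization rate ≈ 11.62%; headline unemployment rate ≈ 8.20%.

Labor force = 169.42 + 15.14 = 184.56 million.
Numerator = 15.14 + 2.13 + 4.43 = 21.70 million.
Denominator = 184.56 + 2.13 = 186.69 million.
Broad rate = 21.70 / 186.69 = 11.62%.
Headline unemployment rate = 15.14 / 184.56 = 8.20%.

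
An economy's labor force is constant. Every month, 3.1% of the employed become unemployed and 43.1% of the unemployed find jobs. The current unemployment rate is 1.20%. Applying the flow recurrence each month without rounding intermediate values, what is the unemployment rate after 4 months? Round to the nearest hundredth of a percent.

Unemployment rate after four months ≈ 6.25%.

With a fixed labor force, u_{t+1} = u_t + s·(1−u_t) − f·u_t = u_t·(1−s−f) + s.
Here 1−s−f = 0.538 and s = 0.031.
u_1 = 0.012000 × 0.538 + 0.031 = 0.037456.
u_2 = 0.037456 × 0.538 + 0.031 = 0.051151.
u_3 = 0.051151 × 0.538 + 0.031 = 0.058519.
u_4 = 0.058519 × 0.538 + 0.031 = 0.062483.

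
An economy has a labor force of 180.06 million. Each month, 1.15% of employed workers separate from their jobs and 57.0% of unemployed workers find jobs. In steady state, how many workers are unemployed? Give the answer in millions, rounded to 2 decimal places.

About 3.56 million are unemployed in steady state.

Steady-state unemployment rate u* = s/(s+f) = 1.15/(1.15+57.0) = 0.019776.
Unemployed = u* × labor force = 0.019776 × 180.06 ≈ 3.56 million.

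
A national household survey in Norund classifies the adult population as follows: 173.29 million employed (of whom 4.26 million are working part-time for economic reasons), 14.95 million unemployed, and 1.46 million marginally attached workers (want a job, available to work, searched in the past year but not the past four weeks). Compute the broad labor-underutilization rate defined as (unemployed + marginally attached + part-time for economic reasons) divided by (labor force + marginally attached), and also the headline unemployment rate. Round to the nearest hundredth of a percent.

Broad underutilization rate ≈ 10.90%; headline unemployment rate ≈ 7.94%.

Labor force = 173.29 + 14.95 = 188.24 million.
Numerator = 14.95 + 1.46 + 4.26 = 20.67 million.
Denominator = 188.24 + 1.46 = 189.70 million.
Broad rate = 20.67 / 189.70 = 10.90%.
Headline unemployment rate = 14.95 / 188.24 = 7.94%.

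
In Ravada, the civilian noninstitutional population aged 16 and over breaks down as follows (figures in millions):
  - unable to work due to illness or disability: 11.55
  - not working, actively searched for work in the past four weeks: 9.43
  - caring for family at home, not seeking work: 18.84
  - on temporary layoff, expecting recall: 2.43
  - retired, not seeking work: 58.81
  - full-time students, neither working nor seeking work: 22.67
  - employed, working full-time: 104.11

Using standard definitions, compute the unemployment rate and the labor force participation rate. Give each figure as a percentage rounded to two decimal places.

Unemployment rate ≈ 10.23%; labor force participation rate ≈ 50.90%.

Employed = 104.11 million.
Unemployed = 9.43 + 2.43 = 11.86 million (jobless and actively searching, or on temporary layoff).
Labor force = 104.11 + 11.86 = 115.97 million.
Not in labor force = 11.55 + 18.84 + 58.81 + 22.67 = 111.87 million (those not working and not actively searching are outside the labor force).
Civilian working-age population = 115.97 + 111.87 = 227.84 million.
Unemployment rate = 11.86 / 115.97 = 10.23%.
Labor force participation rate = 115.97 / 227.84 = 50.90%.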